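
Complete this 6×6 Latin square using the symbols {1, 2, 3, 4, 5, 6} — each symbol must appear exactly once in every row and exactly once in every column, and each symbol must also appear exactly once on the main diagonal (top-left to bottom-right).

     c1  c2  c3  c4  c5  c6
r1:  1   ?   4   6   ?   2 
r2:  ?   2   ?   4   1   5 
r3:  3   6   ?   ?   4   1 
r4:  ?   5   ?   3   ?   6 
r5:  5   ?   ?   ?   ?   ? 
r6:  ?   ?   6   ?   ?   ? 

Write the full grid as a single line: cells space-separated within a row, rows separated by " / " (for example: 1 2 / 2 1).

1 3 4 6 5 2 / 6 2 3 4 1 5 / 3 6 5 2 4 1 / 4 5 1 3 2 6 / 5 4 2 1 6 3 / 2 1 6 5 3 4

(r1,c2) = 3
(r1,c5) = 5
(r2,c1) = 6
(r2,c3) = 3
(r3,c3) = 5
(r3,c4) = 2
(r4,c5) = 2
(r5,c4) = 1
(r5,c5) = 6
(r6,c4) = 5
(r6,c5) = 3
(r6,c6) = 4
(r4,c1) = 4
(r4,c3) = 1
(r5,c2) = 4
(r5,c3) = 2
(r5,c6) = 3
(r6,c1) = 2
(r6,c2) = 1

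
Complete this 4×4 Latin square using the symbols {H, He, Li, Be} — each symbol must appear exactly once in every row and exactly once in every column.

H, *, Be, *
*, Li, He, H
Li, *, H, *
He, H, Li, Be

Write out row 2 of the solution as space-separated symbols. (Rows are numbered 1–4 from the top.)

Be Li He H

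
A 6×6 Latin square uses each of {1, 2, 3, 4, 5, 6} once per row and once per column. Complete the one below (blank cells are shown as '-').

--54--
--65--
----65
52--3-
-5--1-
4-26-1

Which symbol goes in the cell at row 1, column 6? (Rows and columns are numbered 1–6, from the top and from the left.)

3

Cell (r1,c5): row 1 has {4,5}; column 5 has {1,3,6} → 2.
Cell (r2,c5): row 2 has {5,6}; column 5 has {1,2,3,6} → 4.
Cell (r4,c4): row 4 has {2,3,5}; column 4 has {4,5,6} → 1.
Cell (r6,c2): row 6 has {1,2,4,6}; column 2 has {2,5} → 3.
Cell (r6,c5): row 6 has {1,2,3,4,6}; column 5 has {1,2,3,4,6} → 5.
Cell (r2,c2): row 2 has {4,5,6}; column 2 has {2,3,5} → 1.
Cell (r3,c2): row 3 has {5,6}; column 2 has {1,2,3,5} → 4.
Cell (r4,c3): row 4 has {1,2,3,5}; column 3 has {2,5,6} → 4.
Cell (r4,c6): row 4 has {1,2,3,4,5}; column 6 has {1,5} → 6.
Cell (r5,c3): row 5 has {1,5}; column 3 has {2,4,5,6} → 3.
Cell (r5,c4): row 5 has {1,3,5}; column 4 has {1,4,5,6} → 2.
Cell (r5,c6): row 5 has {1,2,3,5}; column 6 has {1,5,6} → 4.
Cell (r1,c2): row 1 has {2,4,5}; column 2 has {1,2,3,4,5} → 6.
Cell (r1,c6): row 1 has {2,4,5,6}; column 6 has {1,4,5,6} → 3.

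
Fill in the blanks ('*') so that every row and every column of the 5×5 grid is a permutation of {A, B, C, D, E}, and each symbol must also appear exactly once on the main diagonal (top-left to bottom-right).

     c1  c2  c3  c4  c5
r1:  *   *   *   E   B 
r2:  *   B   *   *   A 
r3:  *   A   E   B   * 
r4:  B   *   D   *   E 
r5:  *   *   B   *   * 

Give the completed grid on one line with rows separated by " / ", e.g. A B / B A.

C D A E B / E B C D A / D A E B C / B C D A E / A E B C D

(r2,c3): row 2 has {A,B}; column 3 has {B,D,E}, so it must be C.
(r2,c4): row 2 has {A,B,C}; column 4 has {B,E}, so it must be D.
(r4,c2): row 4 has {B,D,E}; column 2 has {A,B}, so it must be C.
(r4,c4): row 4 has {B,C,D,E}; column 4 has {B,D,E}; the diagonal has {B,E}, so it must be A.
(r5,c4): row 5 has {B}; column 4 has {A,B,D,E}, so it must be C.
(r5,c5): row 5 has {B,C}; column 5 has {A,B,E}; the diagonal has {A,B,E}, so it must be D.
(r1,c1): row 1 has {B,E}; column 1 has {B}; the diagonal has {A,B,D,E}, so it must be C.
(r1,c2): row 1 has {B,C,E}; column 2 has {A,B,C}, so it must be D.
(r1,c3): row 1 has {B,C,D,E}; column 3 has {B,C,D,E}, so it must be A.
(r2,c1): row 2 has {A,B,C,D}; column 1 has {B,C}, so it must be E.
(r3,c1): row 3 has {A,B,E}; column 1 has {B,C,E}, so it must be D.
(r3,c5): row 3 has {A,B,D,E}; column 5 has {A,B,D,E}, so it must be C.
(r5,c1): row 5 has {B,C,D}; column 1 has {B,C,D,E}, so it must be A.
(r5,c2): row 5 has {A,B,C,D}; column 2 has {A,B,C,D}, so it must be E.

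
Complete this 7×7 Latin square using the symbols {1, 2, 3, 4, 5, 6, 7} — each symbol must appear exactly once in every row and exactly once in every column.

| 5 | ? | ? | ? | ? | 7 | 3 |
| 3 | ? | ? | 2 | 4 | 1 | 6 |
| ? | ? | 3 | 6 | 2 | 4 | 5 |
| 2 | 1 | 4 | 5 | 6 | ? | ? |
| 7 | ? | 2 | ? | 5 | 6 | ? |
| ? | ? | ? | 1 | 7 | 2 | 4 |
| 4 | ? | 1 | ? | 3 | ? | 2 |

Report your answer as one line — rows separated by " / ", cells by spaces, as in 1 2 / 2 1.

(r1,c3) = 6
(r1,c4) = 4
(r1,c5) = 1
(r3,c1) = 1
(r3,c2) = 7
(r4,c6) = 3
(r4,c7) = 7
(r5,c4) = 3
(r5,c7) = 1
(r6,c1) = 6
(r6,c3) = 5
(r7,c4) = 7
(r7,c6) = 5
(r1,c2) = 2
(r2,c2) = 5
(r2,c3) = 7
(r5,c2) = 4
(r6,c2) = 3
(r7,c2) = 6

5 2 6 4 1 7 3 / 3 5 7 2 4 1 6 / 1 7 3 6 2 4 5 / 2 1 4 5 6 3 7 / 7 4 2 3 5 6 1 / 6 3 5 1 7 2 4 / 4 6 1 7 3 5 2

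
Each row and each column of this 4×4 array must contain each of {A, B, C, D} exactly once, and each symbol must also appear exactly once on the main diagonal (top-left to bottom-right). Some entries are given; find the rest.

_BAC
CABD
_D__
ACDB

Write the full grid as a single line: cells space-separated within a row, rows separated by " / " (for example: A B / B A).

D B A C / C A B D / B D C A / A C D B

(r1,c1) = D
(r3,c1) = B
(r3,c3) = C
(r3,c4) = A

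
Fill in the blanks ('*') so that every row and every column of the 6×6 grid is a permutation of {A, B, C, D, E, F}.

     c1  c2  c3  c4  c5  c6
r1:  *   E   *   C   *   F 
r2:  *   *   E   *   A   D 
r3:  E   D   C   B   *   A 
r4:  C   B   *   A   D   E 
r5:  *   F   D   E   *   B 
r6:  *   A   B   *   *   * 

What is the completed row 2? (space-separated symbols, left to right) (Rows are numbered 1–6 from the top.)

(r1,c3): row 1 has {C,E,F}; column 3 has {B,C,D,E}, so it must be A.
(r1,c5): row 1 has {A,C,E,F}; column 5 has {A,D}, so it must be B.
(r2,c2): row 2 has {A,D,E}; column 2 has {A,B,D,E,F}, so it must be C.
(r2,c4): row 2 has {A,C,D,E}; column 4 has {A,B,C,E}, so it must be F.
(r3,c5): row 3 has {A,B,C,D,E}; column 5 has {A,B,D}, so it must be F.
(r4,c3): row 4 has {A,B,C,D,E}; column 3 has {A,B,C,D,E}, so it must be F.
(r5,c1): row 5 has {B,D,E,F}; column 1 has {C,E}, so it must be A.
(r5,c5): row 5 has {A,B,D,E,F}; column 5 has {A,B,D,F}, so it must be C.
(r6,c4): row 6 has {A,B}; column 4 has {A,B,C,E,F}, so it must be D.
(r6,c5): row 6 has {A,B,D}; column 5 has {A,B,C,D,F}, so it must be E.
(r6,c6): row 6 has {A,B,D,E}; column 6 has {A,B,D,E,F}, so it must be C.
(r1,c1): row 1 has {A,B,C,E,F}; column 1 has {A,C,E}, so it must be D.
(r2,c1): row 2 has {A,C,D,E,F}; column 1 has {A,C,D,E}, so it must be B.

B C E F A D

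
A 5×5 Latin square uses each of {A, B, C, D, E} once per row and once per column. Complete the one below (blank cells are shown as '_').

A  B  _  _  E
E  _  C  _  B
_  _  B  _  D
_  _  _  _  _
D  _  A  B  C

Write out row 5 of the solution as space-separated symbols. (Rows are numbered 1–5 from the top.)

D E A B C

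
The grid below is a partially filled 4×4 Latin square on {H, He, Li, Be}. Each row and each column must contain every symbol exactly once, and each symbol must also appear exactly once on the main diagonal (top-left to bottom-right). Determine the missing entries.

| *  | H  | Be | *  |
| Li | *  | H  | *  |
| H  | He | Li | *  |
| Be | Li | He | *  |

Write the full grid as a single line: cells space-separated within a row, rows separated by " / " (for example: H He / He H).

He H Be Li / Li Be H He / H He Li Be / Be Li He H

(r1,c1) = He
(r1,c4) = Li
(r2,c2) = Be
(r2,c4) = He
(r3,c4) = Be
(r4,c4) = H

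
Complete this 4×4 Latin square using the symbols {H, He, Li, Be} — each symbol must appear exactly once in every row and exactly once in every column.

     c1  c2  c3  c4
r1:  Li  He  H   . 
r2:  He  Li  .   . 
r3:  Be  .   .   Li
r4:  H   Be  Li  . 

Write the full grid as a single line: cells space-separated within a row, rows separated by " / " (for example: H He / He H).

Li He H Be / He Li Be H / Be H He Li / H Be Li He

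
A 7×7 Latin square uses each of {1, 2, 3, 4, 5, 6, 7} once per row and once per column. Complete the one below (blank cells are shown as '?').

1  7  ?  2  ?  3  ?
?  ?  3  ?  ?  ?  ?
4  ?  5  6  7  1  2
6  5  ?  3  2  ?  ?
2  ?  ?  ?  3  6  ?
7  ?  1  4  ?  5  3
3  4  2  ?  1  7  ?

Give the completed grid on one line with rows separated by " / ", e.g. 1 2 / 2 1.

(r2,c1) = 5
(r3,c2) = 3
(r4,c6) = 4
(r5,c2) = 1
(r6,c5) = 6
(r7,c4) = 5
(r7,c7) = 6
(r2,c5) = 4
(r2,c6) = 2
(r4,c3) = 7
(r4,c7) = 1
(r5,c3) = 4
(r5,c4) = 7
(r5,c7) = 5
(r6,c2) = 2
(r1,c3) = 6
(r1,c5) = 5
(r1,c7) = 4
(r2,c2) = 6
(r2,c4) = 1
(r2,c7) = 7

1 7 6 2 5 3 4 / 5 6 3 1 4 2 7 / 4 3 5 6 7 1 2 / 6 5 7 3 2 4 1 / 2 1 4 7 3 6 5 / 7 2 1 4 6 5 3 / 3 4 2 5 1 7 6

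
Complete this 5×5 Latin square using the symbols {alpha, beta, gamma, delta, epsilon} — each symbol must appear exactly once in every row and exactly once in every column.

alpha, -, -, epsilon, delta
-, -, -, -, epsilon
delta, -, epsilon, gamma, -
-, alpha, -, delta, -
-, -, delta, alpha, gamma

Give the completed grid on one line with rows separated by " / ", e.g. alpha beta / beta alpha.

alpha gamma beta epsilon delta / gamma delta alpha beta epsilon / delta beta epsilon gamma alpha / epsilon alpha gamma delta beta / beta epsilon delta alpha gamma

Cell (r2,c4): row 2 has {epsilon}; column 4 has {alpha,gamma,delta,epsilon} → beta.
Cell (r3,c2): row 3 has {gamma,delta,epsilon}; column 2 has {alpha} → beta.
Cell (r3,c5): row 3 has {beta,gamma,delta,epsilon}; column 5 has {gamma,delta,epsilon} → alpha.
Cell (r4,c5): row 4 has {alpha,delta}; column 5 has {alpha,gamma,delta,epsilon} → beta.
Cell (r5,c2): row 5 has {alpha,gamma,delta}; column 2 has {alpha,beta} → epsilon.
Cell (r1,c2): row 1 has {alpha,delta,epsilon}; column 2 has {alpha,beta,epsilon} → gamma.
Cell (r1,c3): row 1 has {alpha,gamma,delta,epsilon}; column 3 has {delta,epsilon} → beta.
Cell (r2,c1): row 2 has {beta,epsilon}; column 1 has {alpha,delta} → gamma.
Cell (r2,c2): row 2 has {beta,gamma,epsilon}; column 2 has {alpha,beta,gamma,epsilon} → delta.
Cell (r2,c3): row 2 has {beta,gamma,delta,epsilon}; column 3 has {beta,delta,epsilon} → alpha.
Cell (r4,c1): row 4 has {alpha,beta,delta}; column 1 has {alpha,gamma,delta} → epsilon.
Cell (r4,c3): row 4 has {alpha,beta,delta,epsilon}; column 3 has {alpha,beta,delta,epsilon} → gamma.
Cell (r5,c1): row 5 has {alpha,gamma,delta,epsilon}; column 1 has {alpha,gamma,delta,epsilon} → beta.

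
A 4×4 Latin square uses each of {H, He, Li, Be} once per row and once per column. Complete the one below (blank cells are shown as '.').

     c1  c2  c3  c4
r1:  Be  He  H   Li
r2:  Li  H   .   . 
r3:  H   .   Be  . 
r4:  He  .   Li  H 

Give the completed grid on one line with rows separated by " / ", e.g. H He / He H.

Be He H Li / Li H He Be / H Li Be He / He Be Li H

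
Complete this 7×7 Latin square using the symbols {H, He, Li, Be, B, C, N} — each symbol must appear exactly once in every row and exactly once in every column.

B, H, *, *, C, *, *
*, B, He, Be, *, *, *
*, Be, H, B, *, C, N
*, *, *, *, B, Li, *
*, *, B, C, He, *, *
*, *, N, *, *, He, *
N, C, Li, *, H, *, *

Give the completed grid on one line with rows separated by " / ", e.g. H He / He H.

B H Be Li C N He / Li B He Be N H C / He Be H B Li C N / Be He C N B Li H / H N B C He Be Li / C Li N H Be He B / N C Li He H B Be

At row 1, column 3: row 1 has {H,B,C}; column 3 has {H,He,Li,B,N}; that leaves Be.
At row 1, column 6: row 1 has {H,Be,B,C}; column 6 has {He,Li,C}; that leaves N.
At row 2, column 6: row 2 has {He,Be,B}; column 6 has {He,Li,C,N}; that leaves H.
At row 3, column 5: row 3 has {H,Be,B,C,N}; column 5 has {H,He,B,C}; that leaves Li.
At row 4, column 3: row 4 has {Li,B}; column 3 has {H,He,Li,Be,B,N}; that leaves C.
At row 5, column 6: row 5 has {He,B,C}; column 6 has {H,He,Li,C,N}; that leaves Be.
At row 6, column 2: row 6 has {He,N}; column 2 has {H,Be,B,C}; that leaves Li.
At row 6, column 4: row 6 has {He,Li,N}; column 4 has {Be,B,C}; that leaves H.
At row 6, column 5: row 6 has {H,He,Li,N}; column 5 has {H,He,Li,B,C}; that leaves Be.
At row 7, column 4: row 7 has {H,Li,C,N}; column 4 has {H,Be,B,C}; that leaves He.
At row 7, column 6: row 7 has {H,He,Li,C,N}; column 6 has {H,He,Li,Be,C,N}; that leaves B.
At row 7, column 7: row 7 has {H,He,Li,B,C,N}; column 7 has {N}; that leaves Be.
At row 1, column 4: row 1 has {H,Be,B,C,N}; column 4 has {H,He,Be,B,C}; that leaves Li.
At row 1, column 7: row 1 has {H,Li,Be,B,C,N}; column 7 has {Be,N}; that leaves He.
At row 2, column 5: row 2 has {H,He,Be,B}; column 5 has {H,He,Li,Be,B,C}; that leaves N.
At row 3, column 1: row 3 has {H,Li,Be,B,C,N}; column 1 has {B,N}; that leaves He.
At row 4, column 4: row 4 has {Li,B,C}; column 4 has {H,He,Li,Be,B,C}; that leaves N.
At row 4, column 7: row 4 has {Li,B,C,N}; column 7 has {He,Be,N}; that leaves H.
At row 5, column 2: row 5 has {He,Be,B,C}; column 2 has {H,Li,Be,B,C}; that leaves N.
At row 5, column 7: row 5 has {He,Be,B,C,N}; column 7 has {H,He,Be,N}; that leaves Li.
At row 6, column 1: row 6 has {H,He,Li,Be,N}; column 1 has {He,B,N}; that leaves C.
At row 6, column 7: row 6 has {H,He,Li,Be,C,N}; column 7 has {H,He,Li,Be,N}; that leaves B.
At row 2, column 1: row 2 has {H,He,Be,B,N}; column 1 has {He,B,C,N}; that leaves Li.
At row 2, column 7: row 2 has {H,He,Li,Be,B,N}; column 7 has {H,He,Li,Be,B,N}; that leaves C.
At row 4, column 1: row 4 has {H,Li,B,C,N}; column 1 has {He,Li,B,C,N}; that leaves Be.
At row 4, column 2: row 4 has {H,Li,Be,B,C,N}; column 2 has {H,Li,Be,B,C,N}; that leaves He.
At row 5, column 1: row 5 has {He,Li,Be,B,C,N}; column 1 has {He,Li,Be,B,C,N}; that leaves H.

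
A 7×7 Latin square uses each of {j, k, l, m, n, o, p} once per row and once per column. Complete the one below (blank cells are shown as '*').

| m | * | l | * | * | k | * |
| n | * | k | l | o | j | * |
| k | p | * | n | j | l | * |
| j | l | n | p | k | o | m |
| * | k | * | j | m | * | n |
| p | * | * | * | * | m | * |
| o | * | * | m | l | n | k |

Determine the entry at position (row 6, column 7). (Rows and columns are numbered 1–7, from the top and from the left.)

row 1 has {k,l,m}; column 4 has {j,l,m,n,p} — only o is left for (r1,c4).
row 2 has {j,k,l,n,o}; column 2 has {k,l,p} — only m is left for (r2,c2).
row 2 has {j,k,l,m,n,o}; column 7 has {k,m,n} — only p is left for (r2,c7).
row 3 has {j,k,l,n,p}; column 7 has {k,m,n,p} — only o is left for (r3,c7).
row 5 has {j,k,m,n}; column 1 has {j,k,m,n,o,p} — only l is left for (r5,c1).
row 5 has {j,k,l,m,n}; column 6 has {j,k,l,m,n,o} — only p is left for (r5,c6).
row 6 has {m,p}; column 4 has {j,l,m,n,o,p} — only k is left for (r6,c4).
row 6 has {k,m,p}; column 5 has {j,k,l,m,o} — only n is left for (r6,c5).
row 7 has {k,l,m,n,o}; column 2 has {k,l,m,p} — only j is left for (r7,c2).
row 7 has {j,k,l,m,n,o}; column 3 has {k,l,n} — only p is left for (r7,c3).
row 1 has {k,l,m,o}; column 2 has {j,k,l,m,p} — only n is left for (r1,c2).
row 1 has {k,l,m,n,o}; column 5 has {j,k,l,m,n,o} — only p is left for (r1,c5).
row 1 has {k,l,m,n,o,p}; column 7 has {k,m,n,o,p} — only j is left for (r1,c7).
row 3 has {j,k,l,n,o,p}; column 3 has {k,l,n,p} — only m is left for (r3,c3).
row 5 has {j,k,l,m,n,p}; column 3 has {k,l,m,n,p} — only o is left for (r5,c3).
row 6 has {k,m,n,p}; column 2 has {j,k,l,m,n,p} — only o is left for (r6,c2).
row 6 has {k,m,n,o,p}; column 3 has {k,l,m,n,o,p} — only j is left for (r6,c3).
row 6 has {j,k,m,n,o,p}; column 7 has {j,k,m,n,o,p} — only l is left for (r6,c7).

l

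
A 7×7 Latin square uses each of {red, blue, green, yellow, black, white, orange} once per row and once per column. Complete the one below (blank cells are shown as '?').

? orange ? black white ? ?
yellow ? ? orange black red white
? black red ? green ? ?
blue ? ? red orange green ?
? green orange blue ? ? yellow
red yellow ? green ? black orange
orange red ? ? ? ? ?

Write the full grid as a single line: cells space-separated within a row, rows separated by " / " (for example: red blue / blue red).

green orange blue black white yellow red / yellow blue green orange black red white / white black red yellow green orange blue / blue white yellow red orange green black / black green orange blue red white yellow / red yellow white green blue black orange / orange red black white yellow blue green

(r1,c1) = green
(r2,c2) = blue
(r2,c3) = green
(r3,c1) = white
(r3,c4) = yellow
(r3,c7) = blue
(r4,c2) = white
(r4,c7) = black
(r5,c1) = black
(r5,c5) = red
(r5,c6) = white
(r6,c5) = blue
(r7,c4) = white
(r7,c5) = yellow
(r7,c6) = blue
(r7,c7) = green
(r1,c6) = yellow
(r1,c7) = red
(r3,c6) = orange
(r4,c3) = yellow
(r6,c3) = white
(r7,c3) = black
(r1,c3) = blue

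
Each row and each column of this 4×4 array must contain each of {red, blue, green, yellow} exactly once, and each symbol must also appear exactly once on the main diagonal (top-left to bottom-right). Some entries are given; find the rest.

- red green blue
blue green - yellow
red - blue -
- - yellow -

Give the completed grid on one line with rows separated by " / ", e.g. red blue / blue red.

yellow red green blue / blue green red yellow / red yellow blue green / green blue yellow red

At row 1, column 1: row 1 has {red,blue,green}; column 1 has {red,blue}; the diagonal has {blue,green}; that leaves yellow.
At row 2, column 3: row 2 has {blue,green,yellow}; column 3 has {blue,green,yellow}; that leaves red.
At row 3, column 2: row 3 has {red,blue}; column 2 has {red,green}; that leaves yellow.
At row 3, column 4: row 3 has {red,blue,yellow}; column 4 has {blue,yellow}; that leaves green.
At row 4, column 1: row 4 has {yellow}; column 1 has {red,blue,yellow}; that leaves green.
At row 4, column 2: row 4 has {green,yellow}; column 2 has {red,green,yellow}; that leaves blue.
At row 4, column 4: row 4 has {blue,green,yellow}; column 4 has {blue,green,yellow}; the diagonal has {blue,green,yellow}; that leaves red.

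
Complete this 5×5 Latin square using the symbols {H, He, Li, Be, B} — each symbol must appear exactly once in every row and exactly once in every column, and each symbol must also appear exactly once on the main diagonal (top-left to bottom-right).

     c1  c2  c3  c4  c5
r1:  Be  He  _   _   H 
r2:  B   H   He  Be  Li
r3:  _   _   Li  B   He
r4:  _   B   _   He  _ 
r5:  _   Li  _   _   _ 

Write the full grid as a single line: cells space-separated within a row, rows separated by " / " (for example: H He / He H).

row 1 has {H,He,Be}; column 3 has {He,Li} — only B is left for (r1,c3).
row 1 has {H,He,Be,B}; column 4 has {He,Be,B} — only Li is left for (r1,c4).
row 3 has {He,Li,B}; column 1 has {Be,B} — only H is left for (r3,c1).
row 3 has {H,He,Li,B}; column 2 has {H,He,Li,B} — only Be is left for (r3,c2).
row 4 has {He,B}; column 1 has {H,Be,B} — only Li is left for (r4,c1).
row 4 has {He,Li,B}; column 5 has {H,He,Li} — only Be is left for (r4,c5).
row 5 has {Li}; column 1 has {H,Li,Be,B} — only He is left for (r5,c1).
row 5 has {He,Li}; column 4 has {He,Li,Be,B} — only H is left for (r5,c4).
row 5 has {H,He,Li}; column 5 has {H,He,Li,Be}; the diagonal has {H,He,Li,Be} — only B is left for (r5,c5).
row 4 has {He,Li,Be,B}; column 3 has {He,Li,B} — only H is left for (r4,c3).
row 5 has {H,He,Li,B}; column 3 has {H,He,Li,B} — only Be is left for (r5,c3).

Be He B Li H / B H He Be Li / H Be Li B He / Li B H He Be / He Li Be H B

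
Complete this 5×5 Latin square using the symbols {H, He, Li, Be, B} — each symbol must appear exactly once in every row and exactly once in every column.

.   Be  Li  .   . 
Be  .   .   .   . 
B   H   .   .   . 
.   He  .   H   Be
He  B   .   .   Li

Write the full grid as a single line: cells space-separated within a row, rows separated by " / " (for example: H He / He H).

(r1,c1) = H
(r2,c2) = Li
(r3,c5) = He
(r4,c1) = Li
(r4,c3) = B
(r5,c4) = Be
(r1,c5) = B
(r2,c5) = H
(r3,c3) = Be
(r3,c4) = Li
(r5,c3) = H
(r1,c4) = He
(r2,c3) = He
(r2,c4) = B

H Be Li He B / Be Li He B H / B H Be Li He / Li He B H Be / He B H Be Li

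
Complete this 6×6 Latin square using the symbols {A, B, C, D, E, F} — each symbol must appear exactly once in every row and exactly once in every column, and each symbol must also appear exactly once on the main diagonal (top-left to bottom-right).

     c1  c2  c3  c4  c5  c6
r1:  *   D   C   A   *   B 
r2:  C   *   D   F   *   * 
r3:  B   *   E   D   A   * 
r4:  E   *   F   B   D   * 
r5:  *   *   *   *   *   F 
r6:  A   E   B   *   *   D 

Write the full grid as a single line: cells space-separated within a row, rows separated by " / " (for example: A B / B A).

(r1,c1) = F
(r1,c5) = E
(r2,c2) = A
(r2,c5) = B
(r2,c6) = E
(r3,c6) = C
(r4,c2) = C
(r4,c6) = A
(r5,c1) = D
(r5,c2) = B
(r5,c3) = A
(r5,c5) = C
(r6,c4) = C
(r6,c5) = F
(r3,c2) = F
(r5,c4) = E

F D C A E B / C A D F B E / B F E D A C / E C F B D A / D B A E C F / A E B C F D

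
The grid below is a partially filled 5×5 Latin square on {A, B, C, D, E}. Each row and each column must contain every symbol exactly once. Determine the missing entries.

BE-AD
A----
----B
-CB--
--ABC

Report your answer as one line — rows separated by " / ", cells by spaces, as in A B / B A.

row 1 has {A,B,D,E}; column 3 has {A,B} — only C is left for (r1,c3).
row 2 has {A}; column 5 has {B,C,D} — only E is left for (r2,c5).
row 4 has {B,C}; column 5 has {B,C,D,E} — only A is left for (r4,c5).
row 5 has {A,B,C}; column 2 has {C,E} — only D is left for (r5,c2).
row 2 has {A,E}; column 2 has {C,D,E} — only B is left for (r2,c2).
row 2 has {A,B,E}; column 3 has {A,B,C} — only D is left for (r2,c3).
row 2 has {A,B,D,E}; column 4 has {A,B} — only C is left for (r2,c4).
row 3 has {B}; column 2 has {B,C,D,E} — only A is left for (r3,c2).
row 3 has {A,B}; column 3 has {A,B,C,D} — only E is left for (r3,c3).
row 3 has {A,B,E}; column 4 has {A,B,C} — only D is left for (r3,c4).
row 4 has {A,B,C}; column 4 has {A,B,C,D} — only E is left for (r4,c4).
row 5 has {A,B,C,D}; column 1 has {A,B} — only E is left for (r5,c1).
row 3 has {A,B,D,E}; column 1 has {A,B,E} — only C is left for (r3,c1).
row 4 has {A,B,C,E}; column 1 has {A,B,C,E} — only D is left for (r4,c1).

B E C A D / A B D C E / C A E D B / D C B E A / E D A B C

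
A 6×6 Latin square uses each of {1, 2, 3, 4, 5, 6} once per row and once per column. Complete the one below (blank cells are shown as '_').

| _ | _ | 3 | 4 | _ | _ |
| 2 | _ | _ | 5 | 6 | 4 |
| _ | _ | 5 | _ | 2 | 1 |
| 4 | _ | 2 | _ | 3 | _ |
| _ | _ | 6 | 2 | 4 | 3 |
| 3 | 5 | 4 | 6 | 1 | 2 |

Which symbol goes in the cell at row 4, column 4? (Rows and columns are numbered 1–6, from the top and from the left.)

(r1,c5) = 5
(r1,c6) = 6
(r2,c3) = 1
(r3,c1) = 6
(r3,c4) = 3
(r4,c4) = 1

1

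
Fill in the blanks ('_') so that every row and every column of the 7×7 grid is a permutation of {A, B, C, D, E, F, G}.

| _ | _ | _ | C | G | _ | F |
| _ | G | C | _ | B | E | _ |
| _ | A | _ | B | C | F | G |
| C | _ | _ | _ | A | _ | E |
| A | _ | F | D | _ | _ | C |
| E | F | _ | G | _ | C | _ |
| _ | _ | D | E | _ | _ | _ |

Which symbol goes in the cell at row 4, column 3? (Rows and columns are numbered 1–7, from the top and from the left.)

G

(r3,c1) = D
(r3,c3) = E
(r4,c4) = F
(r5,c5) = E
(r6,c5) = D
(r7,c5) = F
(r1,c1) = B
(r1,c3) = A
(r1,c6) = D
(r2,c1) = F
(r2,c4) = A
(r2,c7) = D
(r5,c2) = B
(r5,c6) = G
(r6,c3) = B
(r6,c7) = A
(r7,c1) = G
(r7,c2) = C
(r7,c7) = B
(r1,c2) = E
(r4,c2) = D
(r4,c3) = G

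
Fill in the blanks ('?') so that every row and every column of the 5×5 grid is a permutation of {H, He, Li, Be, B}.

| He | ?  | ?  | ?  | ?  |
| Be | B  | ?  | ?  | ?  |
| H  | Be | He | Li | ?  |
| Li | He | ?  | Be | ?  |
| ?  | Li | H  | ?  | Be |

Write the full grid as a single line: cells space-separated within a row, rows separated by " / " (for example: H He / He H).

He H Be B Li / Be B Li H He / H Be He Li B / Li He B Be H / B Li H He Be

(r1,c2) = H
(r1,c4) = B
(r1,c5) = Li
(r2,c3) = Li
(r3,c5) = B
(r4,c3) = B
(r4,c5) = H
(r5,c1) = B
(r5,c4) = He
(r1,c3) = Be
(r2,c4) = H
(r2,c5) = He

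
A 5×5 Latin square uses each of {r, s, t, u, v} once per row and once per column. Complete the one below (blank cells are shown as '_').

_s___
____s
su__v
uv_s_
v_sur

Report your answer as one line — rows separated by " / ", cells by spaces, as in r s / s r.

r s v t u / t r u v s / s u t r v / u v r s t / v t s u r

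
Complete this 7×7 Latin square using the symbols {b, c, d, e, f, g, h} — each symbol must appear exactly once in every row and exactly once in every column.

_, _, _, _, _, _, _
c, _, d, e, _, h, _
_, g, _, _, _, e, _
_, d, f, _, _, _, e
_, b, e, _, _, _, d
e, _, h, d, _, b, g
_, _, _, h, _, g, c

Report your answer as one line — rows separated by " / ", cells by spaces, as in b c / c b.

(r2,c2): row 2 has {c,d,e,h}; column 2 has {b,d,g}, so it must be f.
(r2,c7): row 2 has {c,d,e,f,h}; column 7 has {c,d,e,g}, so it must be b.
(r4,c6): row 4 has {d,e,f}; column 6 has {b,e,g,h}, so it must be c.
(r5,c6): row 5 has {b,d,e}; column 6 has {b,c,e,g,h}, so it must be f.
(r6,c2): row 6 has {b,d,e,g,h}; column 2 has {b,d,f,g}, so it must be c.
(r6,c5): row 6 has {b,c,d,e,g,h}; column 5 is empty so far, so it must be f.
(r7,c2): row 7 has {c,g,h}; column 2 has {b,c,d,f,g}, so it must be e.
(r7,c3): row 7 has {c,e,g,h}; column 3 has {d,e,f,h}, so it must be b.
(r7,c5): row 7 has {b,c,e,g,h}; column 5 has {f}, so it must be d.
(r1,c2): row 1 is empty so far; column 2 has {b,c,d,e,f,g}, so it must be h.
(r1,c6): row 1 has {h}; column 6 has {b,c,e,f,g,h}, so it must be d.
(r1,c7): row 1 has {d,h}; column 7 has {b,c,d,e,g}, so it must be f.
(r2,c5): row 2 has {b,c,d,e,f,h}; column 5 has {d,f}, so it must be g.
(r3,c3): row 3 has {e,g}; column 3 has {b,d,e,f,h}, so it must be c.
(r3,c7): row 3 has {c,e,g}; column 7 has {b,c,d,e,f,g}, so it must be h.
(r7,c1): row 7 has {b,c,d,e,g,h}; column 1 has {c,e}, so it must be f.
(r1,c3): row 1 has {d,f,h}; column 3 has {b,c,d,e,f,h}, so it must be g.
(r3,c5): row 3 has {c,e,g,h}; column 5 has {d,f,g}, so it must be b.
(r4,c5): row 4 has {c,d,e,f}; column 5 has {b,d,f,g}, so it must be h.
(r5,c5): row 5 has {b,d,e,f}; column 5 has {b,d,f,g,h}, so it must be c.
(r1,c1): row 1 has {d,f,g,h}; column 1 has {c,e,f}, so it must be b.
(r1,c4): row 1 has {b,d,f,g,h}; column 4 has {d,e,h}, so it must be c.
(r1,c5): row 1 has {b,c,d,f,g,h}; column 5 has {b,c,d,f,g,h}, so it must be e.
(r3,c1): row 3 has {b,c,e,g,h}; column 1 has {b,c,e,f}, so it must be d.
(r3,c4): row 3 has {b,c,d,e,g,h}; column 4 has {c,d,e,h}, so it must be f.
(r4,c1): row 4 has {c,d,e,f,h}; column 1 has {b,c,d,e,f}, so it must be g.
(r4,c4): row 4 has {c,d,e,f,g,h}; column 4 has {c,d,e,f,h}, so it must be b.
(r5,c1): row 5 has {b,c,d,e,f}; column 1 has {b,c,d,e,f,g}, so it must be h.
(r5,c4): row 5 has {b,c,d,e,f,h}; column 4 has {b,c,d,e,f,h}, so it must be g.

b h g c e d f / c f d e g h b / d g c f b e h / g d f b h c e / h b e g c f d / e c h d f b g / f e b h d g c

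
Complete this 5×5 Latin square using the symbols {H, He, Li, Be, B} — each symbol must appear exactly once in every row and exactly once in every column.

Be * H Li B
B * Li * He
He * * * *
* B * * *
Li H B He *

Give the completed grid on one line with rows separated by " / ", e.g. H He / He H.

Be He H Li B / B Be Li H He / He Li Be B H / H B He Be Li / Li H B He Be

row 1 has {H,Li,Be,B}; column 2 has {H,B} — only He is left for (r1,c2).
row 2 has {He,Li,B}; column 2 has {H,He,B} — only Be is left for (r2,c2).
row 2 has {He,Li,Be,B}; column 4 has {He,Li} — only H is left for (r2,c4).
row 3 has {He}; column 2 has {H,He,Be,B} — only Li is left for (r3,c2).
row 3 has {He,Li}; column 3 has {H,Li,B} — only Be is left for (r3,c3).
row 3 has {He,Li,Be}; column 4 has {H,He,Li} — only B is left for (r3,c4).
row 3 has {He,Li,Be,B}; column 5 has {He,B} — only H is left for (r3,c5).
row 4 has {B}; column 1 has {He,Li,Be,B} — only H is left for (r4,c1).
row 4 has {H,B}; column 3 has {H,Li,Be,B} — only He is left for (r4,c3).
row 4 has {H,He,B}; column 4 has {H,He,Li,B} — only Be is left for (r4,c4).
row 4 has {H,He,Be,B}; column 5 has {H,He,B} — only Li is left for (r4,c5).
row 5 has {H,He,Li,B}; column 5 has {H,He,Li,B} — only Be is left for (r5,c5).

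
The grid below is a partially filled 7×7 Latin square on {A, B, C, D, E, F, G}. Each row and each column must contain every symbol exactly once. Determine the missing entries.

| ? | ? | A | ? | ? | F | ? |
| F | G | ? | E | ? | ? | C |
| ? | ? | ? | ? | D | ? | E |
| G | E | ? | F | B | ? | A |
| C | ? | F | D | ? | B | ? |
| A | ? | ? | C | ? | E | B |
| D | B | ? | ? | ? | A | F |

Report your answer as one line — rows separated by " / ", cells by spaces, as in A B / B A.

E C A B G F D / F G B E A D C / B F C A D G E / G E D F B C A / C A F D E B G / A D G C F E B / D B E G C A F

(r2,c5): row 2 has {C,E,F,G}; column 5 has {B,D}, so it must be A.
(r2,c6): row 2 has {A,C,E,F,G}; column 6 has {A,B,E,F}, so it must be D.
(r3,c1): row 3 has {D,E}; column 1 has {A,C,D,F,G}, so it must be B.
(r4,c6): row 4 has {A,B,E,F,G}; column 6 has {A,B,D,E,F}, so it must be C.
(r5,c2): row 5 has {B,C,D,F}; column 2 has {B,E,G}, so it must be A.
(r5,c7): row 5 has {A,B,C,D,F}; column 7 has {A,B,C,E,F}, so it must be G.
(r7,c4): row 7 has {A,B,D,F}; column 4 has {C,D,E,F}, so it must be G.
(r1,c1): row 1 has {A,F}; column 1 has {A,B,C,D,F,G}, so it must be E.
(r1,c4): row 1 has {A,E,F}; column 4 has {C,D,E,F,G}, so it must be B.
(r1,c7): row 1 has {A,B,E,F}; column 7 has {A,B,C,E,F,G}, so it must be D.
(r2,c3): row 2 has {A,C,D,E,F,G}; column 3 has {A,F}, so it must be B.
(r3,c4): row 3 has {B,D,E}; column 4 has {B,C,D,E,F,G}, so it must be A.
(r3,c6): row 3 has {A,B,D,E}; column 6 has {A,B,C,D,E,F}, so it must be G.
(r4,c3): row 4 has {A,B,C,E,F,G}; column 3 has {A,B,F}, so it must be D.
(r5,c5): row 5 has {A,B,C,D,F,G}; column 5 has {A,B,D}, so it must be E.
(r6,c3): row 6 has {A,B,C,E}; column 3 has {A,B,D,F}, so it must be G.
(r6,c5): row 6 has {A,B,C,E,G}; column 5 has {A,B,D,E}, so it must be F.
(r7,c5): row 7 has {A,B,D,F,G}; column 5 has {A,B,D,E,F}, so it must be C.
(r1,c2): row 1 has {A,B,D,E,F}; column 2 has {A,B,E,G}, so it must be C.
(r1,c5): row 1 has {A,B,C,D,E,F}; column 5 has {A,B,C,D,E,F}, so it must be G.
(r3,c2): row 3 has {A,B,D,E,G}; column 2 has {A,B,C,E,G}, so it must be F.
(r3,c3): row 3 has {A,B,D,E,F,G}; column 3 has {A,B,D,F,G}, so it must be C.
(r6,c2): row 6 has {A,B,C,E,F,G}; column 2 has {A,B,C,E,F,G}, so it must be D.
(r7,c3): row 7 has {A,B,C,D,F,G}; column 3 has {A,B,C,D,F,G}, so it must be E.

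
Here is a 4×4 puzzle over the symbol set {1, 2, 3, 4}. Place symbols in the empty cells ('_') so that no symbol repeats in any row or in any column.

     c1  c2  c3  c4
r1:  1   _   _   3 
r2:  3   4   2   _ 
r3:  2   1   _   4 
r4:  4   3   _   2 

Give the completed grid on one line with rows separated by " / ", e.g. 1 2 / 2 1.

1 2 4 3 / 3 4 2 1 / 2 1 3 4 / 4 3 1 2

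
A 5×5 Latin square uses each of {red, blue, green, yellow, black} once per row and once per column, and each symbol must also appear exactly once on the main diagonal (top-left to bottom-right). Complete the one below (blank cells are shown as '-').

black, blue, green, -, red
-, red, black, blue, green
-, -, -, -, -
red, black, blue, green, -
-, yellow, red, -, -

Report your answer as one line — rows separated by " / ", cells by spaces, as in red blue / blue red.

black blue green yellow red / yellow red black blue green / blue green yellow red black / red black blue green yellow / green yellow red black blue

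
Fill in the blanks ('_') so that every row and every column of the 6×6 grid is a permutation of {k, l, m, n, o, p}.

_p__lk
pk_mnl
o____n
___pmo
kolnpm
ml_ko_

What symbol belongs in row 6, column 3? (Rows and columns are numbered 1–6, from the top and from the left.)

n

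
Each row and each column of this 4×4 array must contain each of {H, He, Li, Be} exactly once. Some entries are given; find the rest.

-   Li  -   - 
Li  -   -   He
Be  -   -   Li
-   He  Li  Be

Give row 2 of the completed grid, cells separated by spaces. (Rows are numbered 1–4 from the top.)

Li Be H He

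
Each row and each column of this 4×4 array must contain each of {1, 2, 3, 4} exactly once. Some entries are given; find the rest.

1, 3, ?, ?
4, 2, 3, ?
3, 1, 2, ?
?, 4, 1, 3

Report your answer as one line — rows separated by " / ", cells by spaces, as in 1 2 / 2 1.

Cell (r1,c3): row 1 has {1,3}; column 3 has {1,2,3} → 4.
Cell (r1,c4): row 1 has {1,3,4}; column 4 has {3} → 2.
Cell (r2,c4): row 2 has {2,3,4}; column 4 has {2,3} → 1.
Cell (r3,c4): row 3 has {1,2,3}; column 4 has {1,2,3} → 4.
Cell (r4,c1): row 4 has {1,3,4}; column 1 has {1,3,4} → 2.

1 3 4 2 / 4 2 3 1 / 3 1 2 4 / 2 4 1 3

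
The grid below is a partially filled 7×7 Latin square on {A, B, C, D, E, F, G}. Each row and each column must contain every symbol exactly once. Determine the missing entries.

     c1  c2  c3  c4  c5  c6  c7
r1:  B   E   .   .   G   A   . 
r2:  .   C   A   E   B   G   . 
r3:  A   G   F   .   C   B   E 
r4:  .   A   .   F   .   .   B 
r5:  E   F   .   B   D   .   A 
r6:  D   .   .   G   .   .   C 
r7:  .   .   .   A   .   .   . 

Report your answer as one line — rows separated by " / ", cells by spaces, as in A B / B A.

B E D C G A F / F C A E B G D / A G F D C B E / G A C F E D B / E F G B D C A / D B E G A F C / C D B A F E G

(r2,c1) = F
(r2,c7) = D
(r3,c4) = D
(r4,c5) = E
(r5,c6) = C
(r6,c2) = B
(r6,c3) = E
(r6,c6) = F
(r7,c2) = D
(r7,c5) = F
(r7,c6) = E
(r7,c7) = G
(r1,c4) = C
(r1,c7) = F
(r4,c6) = D
(r5,c3) = G
(r6,c5) = A
(r7,c1) = C
(r7,c3) = B
(r1,c3) = D
(r4,c1) = G
(r4,c3) = C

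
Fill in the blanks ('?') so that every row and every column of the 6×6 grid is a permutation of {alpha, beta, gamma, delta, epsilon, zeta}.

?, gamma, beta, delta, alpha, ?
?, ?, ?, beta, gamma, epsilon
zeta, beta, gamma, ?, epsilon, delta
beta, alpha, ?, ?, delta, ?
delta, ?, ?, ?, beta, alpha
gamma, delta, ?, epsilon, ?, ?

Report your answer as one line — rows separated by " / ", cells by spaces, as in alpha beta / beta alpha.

(r1,c1) = epsilon
(r1,c6) = zeta
(r2,c1) = alpha
(r2,c2) = zeta
(r2,c3) = delta
(r3,c4) = alpha
(r4,c6) = gamma
(r5,c2) = epsilon
(r5,c3) = zeta
(r5,c4) = gamma
(r6,c3) = alpha
(r6,c5) = zeta
(r6,c6) = beta
(r4,c3) = epsilon
(r4,c4) = zeta

epsilon gamma beta delta alpha zeta / alpha zeta delta beta gamma epsilon / zeta beta gamma alpha epsilon delta / beta alpha epsilon zeta delta gamma / delta epsilon zeta gamma beta alpha / gamma delta alpha epsilon zeta beta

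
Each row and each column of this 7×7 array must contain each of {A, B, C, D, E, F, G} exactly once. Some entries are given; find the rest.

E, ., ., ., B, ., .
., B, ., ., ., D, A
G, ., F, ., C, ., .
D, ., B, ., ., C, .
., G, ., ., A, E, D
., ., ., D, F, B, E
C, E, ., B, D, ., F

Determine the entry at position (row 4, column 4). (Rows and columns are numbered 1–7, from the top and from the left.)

A

(r2,c1) = F
(r3,c6) = A
(r3,c7) = B
(r4,c7) = G
(r5,c1) = B
(r5,c3) = C
(r5,c4) = F
(r6,c1) = A
(r6,c2) = C
(r6,c3) = G
(r7,c3) = A
(r7,c6) = G
(r1,c3) = D
(r1,c6) = F
(r1,c7) = C
(r2,c3) = E
(r2,c5) = G
(r3,c2) = D
(r3,c4) = E
(r4,c4) = A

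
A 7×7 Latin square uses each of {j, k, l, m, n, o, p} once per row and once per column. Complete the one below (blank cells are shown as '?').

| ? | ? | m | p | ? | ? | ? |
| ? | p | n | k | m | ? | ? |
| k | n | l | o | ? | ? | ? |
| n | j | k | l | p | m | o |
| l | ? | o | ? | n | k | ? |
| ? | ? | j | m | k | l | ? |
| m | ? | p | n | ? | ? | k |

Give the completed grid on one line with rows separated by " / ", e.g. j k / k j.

o k m p l n j / j p n k m o l / k n l o j p m / n j k l p m o / l m o j n k p / p o j m k l n / m l p n o j k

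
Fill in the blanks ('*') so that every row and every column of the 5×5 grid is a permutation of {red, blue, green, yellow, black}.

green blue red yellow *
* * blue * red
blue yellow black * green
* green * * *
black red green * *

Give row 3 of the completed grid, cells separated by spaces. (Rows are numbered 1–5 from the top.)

blue yellow black red green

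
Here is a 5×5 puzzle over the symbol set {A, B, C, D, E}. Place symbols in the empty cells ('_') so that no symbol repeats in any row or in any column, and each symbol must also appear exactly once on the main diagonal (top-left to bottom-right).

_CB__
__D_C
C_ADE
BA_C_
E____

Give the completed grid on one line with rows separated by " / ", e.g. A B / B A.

D C B E A / A E D B C / C B A D E / B A E C D / E D C A B

(r1,c1) = D
(r1,c5) = A
(r2,c1) = A
(r3,c2) = B
(r4,c3) = E
(r4,c5) = D
(r5,c2) = D
(r5,c3) = C
(r5,c5) = B
(r1,c4) = E
(r2,c2) = E
(r2,c4) = B
(r5,c4) = A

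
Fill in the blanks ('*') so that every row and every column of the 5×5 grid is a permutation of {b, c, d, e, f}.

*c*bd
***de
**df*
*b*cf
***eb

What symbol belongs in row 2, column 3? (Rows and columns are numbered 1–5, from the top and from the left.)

(r2,c2): row 2 has {d,e}; column 2 has {b,c}, so it must be f.
(r3,c2): row 3 has {d,f}; column 2 has {b,c,f}, so it must be e.
(r3,c5): row 3 has {d,e,f}; column 5 has {b,d,e,f}, so it must be c.
(r4,c3): row 4 has {b,c,f}; column 3 has {d}, so it must be e.
(r5,c2): row 5 has {b,e}; column 2 has {b,c,e,f}, so it must be d.
(r1,c3): row 1 has {b,c,d}; column 3 has {d,e}, so it must be f.
(r3,c1): row 3 has {c,d,e,f}; column 1 is empty so far, so it must be b.
(r4,c1): row 4 has {b,c,e,f}; column 1 has {b}, so it must be d.
(r5,c3): row 5 has {b,d,e}; column 3 has {d,e,f}, so it must be c.
(r1,c1): row 1 has {b,c,d,f}; column 1 has {b,d}, so it must be e.
(r2,c1): row 2 has {d,e,f}; column 1 has {b,d,e}, so it must be c.
(r2,c3): row 2 has {c,d,e,f}; column 3 has {c,d,e,f}, so it must be b.

b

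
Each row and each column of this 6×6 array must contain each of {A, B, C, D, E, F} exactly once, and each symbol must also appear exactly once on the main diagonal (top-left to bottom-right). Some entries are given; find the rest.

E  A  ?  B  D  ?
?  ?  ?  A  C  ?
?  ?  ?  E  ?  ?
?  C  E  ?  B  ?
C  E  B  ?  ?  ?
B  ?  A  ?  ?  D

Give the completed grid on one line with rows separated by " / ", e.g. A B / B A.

(r4,c4) = F
(r4,c6) = A
(r5,c4) = D
(r5,c5) = A
(r5,c6) = F
(r6,c2) = F
(r6,c4) = C
(r6,c5) = E
(r1,c6) = C
(r2,c2) = B
(r2,c6) = E
(r3,c2) = D
(r3,c3) = C
(r3,c5) = F
(r3,c6) = B
(r4,c1) = D
(r1,c3) = F
(r2,c1) = F
(r2,c3) = D
(r3,c1) = A

E A F B D C / F B D A C E / A D C E F B / D C E F B A / C E B D A F / B F A C E D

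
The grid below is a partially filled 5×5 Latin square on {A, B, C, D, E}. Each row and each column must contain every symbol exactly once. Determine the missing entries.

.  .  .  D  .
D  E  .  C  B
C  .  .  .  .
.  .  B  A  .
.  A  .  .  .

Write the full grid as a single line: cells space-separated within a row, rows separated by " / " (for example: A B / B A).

A B C D E / D E A C B / C D E B A / E C B A D / B A D E C

(r2,c3) = A
(r4,c1) = E
(r5,c1) = B
(r5,c4) = E
(r1,c1) = A
(r3,c4) = B
(r3,c2) = D
(r3,c3) = E
(r3,c5) = A
(r4,c2) = C
(r4,c5) = D
(r5,c5) = C
(r1,c2) = B
(r1,c3) = C
(r1,c5) = E
(r5,c3) = D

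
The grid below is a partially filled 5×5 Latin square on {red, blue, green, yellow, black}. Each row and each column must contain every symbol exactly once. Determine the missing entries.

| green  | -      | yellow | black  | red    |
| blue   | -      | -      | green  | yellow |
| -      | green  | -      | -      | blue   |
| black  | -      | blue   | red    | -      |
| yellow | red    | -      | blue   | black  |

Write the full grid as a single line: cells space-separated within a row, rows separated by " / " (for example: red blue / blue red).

green blue yellow black red / blue black red green yellow / red green black yellow blue / black yellow blue red green / yellow red green blue black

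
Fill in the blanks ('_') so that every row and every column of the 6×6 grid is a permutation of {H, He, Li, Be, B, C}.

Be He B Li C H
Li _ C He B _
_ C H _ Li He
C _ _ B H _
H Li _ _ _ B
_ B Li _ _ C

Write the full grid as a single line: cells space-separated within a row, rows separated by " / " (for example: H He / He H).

Be He B Li C H / Li H C He B Be / B C H Be Li He / C Be He B H Li / H Li Be C He B / He B Li H Be C

(r2,c6) = Be
(r3,c1) = B
(r3,c4) = Be
(r4,c2) = Be
(r4,c3) = He
(r4,c6) = Li
(r5,c3) = Be
(r5,c4) = C
(r5,c5) = He
(r6,c1) = He
(r6,c4) = H
(r6,c5) = Be
(r2,c2) = H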